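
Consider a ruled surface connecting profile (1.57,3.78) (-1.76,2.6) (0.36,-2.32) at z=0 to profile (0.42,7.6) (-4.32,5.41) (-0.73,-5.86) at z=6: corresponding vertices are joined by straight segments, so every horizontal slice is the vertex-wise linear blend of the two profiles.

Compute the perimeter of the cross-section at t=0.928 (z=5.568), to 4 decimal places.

Cross-section at t=0.928: each vertex is (1-t)·p0[i] + t·p1[i].
  v1: (1-0.928)·(1.57,3.78) + 0.928·(0.42,7.6) = (0.5028,7.3250)
  v2: (1-0.928)·(-1.76,2.6) + 0.928·(-4.32,5.41) = (-4.1357,5.2077)
  v3: (1-0.928)·(0.36,-2.32) + 0.928·(-0.73,-5.86) = (-0.6515,-5.6051)
Perimeter = Σ |v_{i+1} − v_i|:
  edge 1→2: √(-4.6385² + -2.1173²) = 5.0989 (running 5.0989)
  edge 2→3: √(3.4842² + -10.8128²) = 11.3603 (running 16.4591)
  edge 3→1: √(1.1543² + 12.9301²) = 12.9815 (running 29.4406)
Perimeter = 29.4406

Perimeter at t=0.928: 29.4406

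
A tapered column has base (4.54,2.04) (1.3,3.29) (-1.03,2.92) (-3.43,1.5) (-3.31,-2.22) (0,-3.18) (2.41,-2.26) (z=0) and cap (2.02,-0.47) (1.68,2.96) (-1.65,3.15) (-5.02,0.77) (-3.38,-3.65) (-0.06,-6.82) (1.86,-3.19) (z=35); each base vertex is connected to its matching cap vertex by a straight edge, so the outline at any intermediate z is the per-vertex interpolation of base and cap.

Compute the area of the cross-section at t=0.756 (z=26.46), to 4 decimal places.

Cross-section at t=0.756: each vertex is (1-t)·p0[i] + t·p1[i].
  v1: (1-0.756)·(4.54,2.04) + 0.756·(2.02,-0.47) = (2.6349,0.1424)
  v2: (1-0.756)·(1.3,3.29) + 0.756·(1.68,2.96) = (1.5873,3.0405)
  v3: (1-0.756)·(-1.03,2.92) + 0.756·(-1.65,3.15) = (-1.4987,3.0939)
  v4: (1-0.756)·(-3.43,1.5) + 0.756·(-5.02,0.77) = (-4.6320,0.9481)
  v5: (1-0.756)·(-3.31,-2.22) + 0.756·(-3.38,-3.65) = (-3.3629,-3.3011)
  v6: (1-0.756)·(0,-3.18) + 0.756·(-0.06,-6.82) = (-0.0454,-5.9318)
  v7: (1-0.756)·(2.41,-2.26) + 0.756·(1.86,-3.19) = (1.9942,-2.9631)
Shoelace sum Σ(x_i·y_{i+1} − x_{i+1}·y_i):
  i=1: 2.6349·3.0405 − 1.5873·0.1424 = +7.7853 (running +7.7853)
  i=2: 1.5873·3.0939 − -1.4987·3.0405 = +9.4677 (running +17.2531)
  i=3: -1.4987·0.9481 − -4.6320·3.0939 = +12.9100 (running +30.1631)
  i=4: -4.6320·-3.3011 − -3.3629·0.9481 = +18.4792 (running +48.6423)
  i=5: -3.3629·-5.9318 − -0.0454·-3.3011 = +19.7986 (running +68.4408)
  i=6: -0.0454·-2.9631 − 1.9942·-5.9318 = +11.9637 (running +80.4045)
  i=7: 1.9942·0.1424 − 2.6349·-2.9631 = +8.0914 (running +88.4959)
Area = |Σ|/2 = |88.4959|/2 = 44.2480

Area at t=0.756: 44.2480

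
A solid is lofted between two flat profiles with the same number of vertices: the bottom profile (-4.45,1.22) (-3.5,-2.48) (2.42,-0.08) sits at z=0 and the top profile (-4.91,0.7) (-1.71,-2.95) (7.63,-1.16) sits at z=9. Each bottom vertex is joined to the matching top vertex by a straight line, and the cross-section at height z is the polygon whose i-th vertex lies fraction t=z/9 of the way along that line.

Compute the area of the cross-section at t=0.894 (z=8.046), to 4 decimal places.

Cross-section at t=0.894: each vertex is (1-t)·p0[i] + t·p1[i].
  v1: (1-0.894)·(-4.45,1.22) + 0.894·(-4.91,0.7) = (-4.8612,0.7551)
  v2: (1-0.894)·(-3.5,-2.48) + 0.894·(-1.71,-2.95) = (-1.8997,-2.9002)
  v3: (1-0.894)·(2.42,-0.08) + 0.894·(7.63,-1.16) = (7.0777,-1.0455)
Shoelace sum Σ(x_i·y_{i+1} − x_{i+1}·y_i):
  i=1: -4.8612·-2.9002 − -1.8997·0.7551 = +15.5330 (running +15.5330)
  i=2: -1.8997·-1.0455 − 7.0777·-2.9002 = +22.5129 (running +38.0459)
  i=3: 7.0777·0.7551 − -4.8612·-1.0455 = +0.2620 (running +38.3080)
Area = |Σ|/2 = |38.3080|/2 = 19.1540

Area at t=0.894: 19.1540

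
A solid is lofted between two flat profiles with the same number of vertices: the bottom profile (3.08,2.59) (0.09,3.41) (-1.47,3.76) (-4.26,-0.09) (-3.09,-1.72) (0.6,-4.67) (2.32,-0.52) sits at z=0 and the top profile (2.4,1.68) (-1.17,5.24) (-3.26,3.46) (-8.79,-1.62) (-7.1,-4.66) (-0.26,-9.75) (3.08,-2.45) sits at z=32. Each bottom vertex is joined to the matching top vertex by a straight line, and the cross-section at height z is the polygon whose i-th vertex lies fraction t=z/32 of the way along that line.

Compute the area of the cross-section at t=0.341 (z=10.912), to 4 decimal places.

Cross-section at t=0.341: each vertex is (1-t)·p0[i] + t·p1[i].
  v1: (1-0.341)·(3.08,2.59) + 0.341·(2.4,1.68) = (2.8481,2.2797)
  v2: (1-0.341)·(0.09,3.41) + 0.341·(-1.17,5.24) = (-0.3397,4.0340)
  v3: (1-0.341)·(-1.47,3.76) + 0.341·(-3.26,3.46) = (-2.0804,3.6577)
  v4: (1-0.341)·(-4.26,-0.09) + 0.341·(-8.79,-1.62) = (-5.8047,-0.6117)
  v5: (1-0.341)·(-3.09,-1.72) + 0.341·(-7.1,-4.66) = (-4.4574,-2.7225)
  v6: (1-0.341)·(0.6,-4.67) + 0.341·(-0.26,-9.75) = (0.3067,-6.4023)
  v7: (1-0.341)·(2.32,-0.52) + 0.341·(3.08,-2.45) = (2.5792,-1.1781)
Shoelace sum Σ(x_i·y_{i+1} − x_{i+1}·y_i):
  i=1: 2.8481·4.0340 − -0.3397·2.2797 = +12.2637 (running +12.2637)
  i=2: -0.3397·3.6577 − -2.0804·4.0340 = +7.1500 (running +19.4137)
  i=3: -2.0804·-0.6117 − -5.8047·3.6577 = +22.5046 (running +41.9183)
  i=4: -5.8047·-2.7225 − -4.4574·-0.6117 = +13.0769 (running +54.9952)
  i=5: -4.4574·-6.4023 − 0.3067·-2.7225 = +29.3727 (running +84.3679)
  i=6: 0.3067·-1.1781 − 2.5792·-6.4023 = +16.1511 (running +100.5190)
  i=7: 2.5792·2.2797 − 2.8481·-1.1781 = +9.2351 (running +109.7541)
Area = |Σ|/2 = |109.7541|/2 = 54.8771

Area at t=0.341: 54.8771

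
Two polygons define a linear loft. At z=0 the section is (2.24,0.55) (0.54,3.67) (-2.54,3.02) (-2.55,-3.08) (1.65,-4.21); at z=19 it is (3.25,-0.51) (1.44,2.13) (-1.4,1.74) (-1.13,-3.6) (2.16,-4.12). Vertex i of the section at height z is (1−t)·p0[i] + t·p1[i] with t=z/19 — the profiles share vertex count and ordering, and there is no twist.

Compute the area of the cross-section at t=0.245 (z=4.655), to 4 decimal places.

Area at t=0.245: 28.2651

Cross-section at t=0.245: each vertex is (1-t)·p0[i] + t·p1[i].
  v1: (1-0.245)·(2.24,0.55) + 0.245·(3.25,-0.51) = (2.4875,0.2903)
  v2: (1-0.245)·(0.54,3.67) + 0.245·(1.44,2.13) = (0.7605,3.2927)
  v3: (1-0.245)·(-2.54,3.02) + 0.245·(-1.4,1.74) = (-2.2607,2.7064)
  v4: (1-0.245)·(-2.55,-3.08) + 0.245·(-1.13,-3.6) = (-2.2021,-3.2074)
  v5: (1-0.245)·(1.65,-4.21) + 0.245·(2.16,-4.12) = (1.7750,-4.1879)
Shoelace sum Σ(x_i·y_{i+1} − x_{i+1}·y_i):
  i=1: 2.4875·3.2927 − 0.7605·0.2903 = +7.9697 (running +7.9697)
  i=2: 0.7605·2.7064 − -2.2607·3.2927 = +9.5020 (running +17.4717)
  i=3: -2.2607·-3.2074 − -2.2021·2.7064 = +13.2107 (running +30.6824)
  i=4: -2.2021·-4.1879 − 1.7750·-3.2074 = +14.9153 (running +45.5977)
  i=5: 1.7750·0.2903 − 2.4875·-4.1879 = +10.9326 (running +56.5303)
Area = |Σ|/2 = |56.5303|/2 = 28.2651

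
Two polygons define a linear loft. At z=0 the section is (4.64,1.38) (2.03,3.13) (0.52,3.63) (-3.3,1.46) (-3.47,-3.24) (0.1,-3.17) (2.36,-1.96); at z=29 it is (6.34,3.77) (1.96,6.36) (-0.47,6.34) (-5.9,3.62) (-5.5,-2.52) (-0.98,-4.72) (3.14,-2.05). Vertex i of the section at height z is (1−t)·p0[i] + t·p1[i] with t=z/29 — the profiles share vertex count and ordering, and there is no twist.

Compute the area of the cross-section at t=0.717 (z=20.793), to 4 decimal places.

Area at t=0.717: 74.4759

Cross-section at t=0.717: each vertex is (1-t)·p0[i] + t·p1[i].
  v1: (1-0.717)·(4.64,1.38) + 0.717·(6.34,3.77) = (5.8589,3.0936)
  v2: (1-0.717)·(2.03,3.13) + 0.717·(1.96,6.36) = (1.9798,5.4459)
  v3: (1-0.717)·(0.52,3.63) + 0.717·(-0.47,6.34) = (-0.1898,5.5731)
  v4: (1-0.717)·(-3.3,1.46) + 0.717·(-5.9,3.62) = (-5.1642,3.0087)
  v5: (1-0.717)·(-3.47,-3.24) + 0.717·(-5.5,-2.52) = (-4.9255,-2.7238)
  v6: (1-0.717)·(0.1,-3.17) + 0.717·(-0.98,-4.72) = (-0.6744,-4.2813)
  v7: (1-0.717)·(2.36,-1.96) + 0.717·(3.14,-2.05) = (2.9193,-2.0245)
Shoelace sum Σ(x_i·y_{i+1} − x_{i+1}·y_i):
  i=1: 5.8589·5.4459 − 1.9798·3.0936 = +25.7822 (running +25.7822)
  i=2: 1.9798·5.5731 − -0.1898·5.4459 = +12.0674 (running +37.8497)
  i=3: -0.1898·3.0087 − -5.1642·5.5731 = +28.2093 (running +66.0590)
  i=4: -5.1642·-2.7238 − -4.9255·3.0087 = +28.8855 (running +94.9445)
  i=5: -4.9255·-4.2813 − -0.6744·-2.7238 = +19.2510 (running +114.1955)
  i=6: -0.6744·-2.0245 − 2.9193·-4.2813 = +13.8636 (running +128.0592)
  i=7: 2.9193·3.0936 − 5.8589·-2.0245 = +20.8926 (running +148.9518)
Area = |Σ|/2 = |148.9518|/2 = 74.4759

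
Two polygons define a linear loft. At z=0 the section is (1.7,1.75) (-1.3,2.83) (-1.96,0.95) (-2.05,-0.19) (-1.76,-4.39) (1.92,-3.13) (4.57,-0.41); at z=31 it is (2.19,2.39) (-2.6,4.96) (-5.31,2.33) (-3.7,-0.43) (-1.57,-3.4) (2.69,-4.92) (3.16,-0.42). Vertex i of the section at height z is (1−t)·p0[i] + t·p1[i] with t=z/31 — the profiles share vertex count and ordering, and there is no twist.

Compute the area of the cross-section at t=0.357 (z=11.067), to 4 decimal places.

Area at t=0.357: 36.1750

Cross-section at t=0.357: each vertex is (1-t)·p0[i] + t·p1[i].
  v1: (1-0.357)·(1.7,1.75) + 0.357·(2.19,2.39) = (1.8749,1.9785)
  v2: (1-0.357)·(-1.3,2.83) + 0.357·(-2.6,4.96) = (-1.7641,3.5904)
  v3: (1-0.357)·(-1.96,0.95) + 0.357·(-5.31,2.33) = (-3.1559,1.4427)
  v4: (1-0.357)·(-2.05,-0.19) + 0.357·(-3.7,-0.43) = (-2.6391,-0.2757)
  v5: (1-0.357)·(-1.76,-4.39) + 0.357·(-1.57,-3.4) = (-1.6922,-4.0366)
  v6: (1-0.357)·(1.92,-3.13) + 0.357·(2.69,-4.92) = (2.1949,-3.7690)
  v7: (1-0.357)·(4.57,-0.41) + 0.357·(3.16,-0.42) = (4.0666,-0.4136)
Shoelace sum Σ(x_i·y_{i+1} − x_{i+1}·y_i):
  i=1: 1.8749·3.5904 − -1.7641·1.9785 = +10.2220 (running +10.2220)
  i=2: -1.7641·1.4427 − -3.1559·3.5904 = +8.7862 (running +19.0082)
  i=3: -3.1559·-0.2757 − -2.6391·1.4427 = +4.6773 (running +23.6854)
  i=4: -2.6391·-4.0366 − -1.6922·-0.2757 = +10.1862 (running +33.8717)
  i=5: -1.6922·-3.7690 − 2.1949·-4.0366 = +15.2377 (running +49.1093)
  i=6: 2.1949·-0.4136 − 4.0666·-3.7690 = +14.4195 (running +63.5288)
  i=7: 4.0666·1.9785 − 1.8749·-0.4136 = +8.8212 (running +72.3500)
Area = |Σ|/2 = |72.3500|/2 = 36.1750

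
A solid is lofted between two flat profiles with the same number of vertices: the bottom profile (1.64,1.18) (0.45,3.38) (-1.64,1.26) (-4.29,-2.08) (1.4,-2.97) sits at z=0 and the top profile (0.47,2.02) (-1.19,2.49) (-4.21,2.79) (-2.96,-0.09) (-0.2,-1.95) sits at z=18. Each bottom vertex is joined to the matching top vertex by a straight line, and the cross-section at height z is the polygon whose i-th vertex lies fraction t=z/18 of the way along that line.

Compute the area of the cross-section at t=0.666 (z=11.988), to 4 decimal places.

Cross-section at t=0.666: each vertex is (1-t)·p0[i] + t·p1[i].
  v1: (1-0.666)·(1.64,1.18) + 0.666·(0.47,2.02) = (0.8608,1.7394)
  v2: (1-0.666)·(0.45,3.38) + 0.666·(-1.19,2.49) = (-0.6422,2.7873)
  v3: (1-0.666)·(-1.64,1.26) + 0.666·(-4.21,2.79) = (-3.3516,2.2790)
  v4: (1-0.666)·(-4.29,-2.08) + 0.666·(-2.96,-0.09) = (-3.4042,-0.7547)
  v5: (1-0.666)·(1.4,-2.97) + 0.666·(-0.2,-1.95) = (0.3344,-2.2907)
Shoelace sum Σ(x_i·y_{i+1} − x_{i+1}·y_i):
  i=1: 0.8608·2.7873 − -0.6422·1.7394 = +3.5164 (running +3.5164)
  i=2: -0.6422·2.2790 − -3.3516·2.7873 = +7.8782 (running +11.3945)
  i=3: -3.3516·-0.7547 − -3.4042·2.2790 = +10.2875 (running +21.6820)
  i=4: -3.4042·-2.2907 − 0.3344·-0.7547 = +8.0503 (running +29.7324)
  i=5: 0.3344·1.7394 − 0.8608·-2.2907 = +2.5534 (running +32.2858)
Area = |Σ|/2 = |32.2858|/2 = 16.1429

Area at t=0.666: 16.1429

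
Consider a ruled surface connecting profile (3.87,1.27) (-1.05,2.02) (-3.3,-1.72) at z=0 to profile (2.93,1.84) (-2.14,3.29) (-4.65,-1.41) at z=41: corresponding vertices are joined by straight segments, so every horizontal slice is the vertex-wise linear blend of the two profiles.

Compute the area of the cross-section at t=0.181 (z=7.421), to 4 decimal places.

Area at t=0.181: 10.6879

Cross-section at t=0.181: each vertex is (1-t)·p0[i] + t·p1[i].
  v1: (1-0.181)·(3.87,1.27) + 0.181·(2.93,1.84) = (3.6999,1.3732)
  v2: (1-0.181)·(-1.05,2.02) + 0.181·(-2.14,3.29) = (-1.2473,2.2499)
  v3: (1-0.181)·(-3.3,-1.72) + 0.181·(-4.65,-1.41) = (-3.5443,-1.6639)
Shoelace sum Σ(x_i·y_{i+1} − x_{i+1}·y_i):
  i=1: 3.6999·2.2499 − -1.2473·1.3732 = +10.0369 (running +10.0369)
  i=2: -1.2473·-1.6639 − -3.5443·2.2499 = +10.0497 (running +20.0866)
  i=3: -3.5443·1.3732 − 3.6999·-1.6639 = +1.2892 (running +21.3758)
Area = |Σ|/2 = |21.3758|/2 = 10.6879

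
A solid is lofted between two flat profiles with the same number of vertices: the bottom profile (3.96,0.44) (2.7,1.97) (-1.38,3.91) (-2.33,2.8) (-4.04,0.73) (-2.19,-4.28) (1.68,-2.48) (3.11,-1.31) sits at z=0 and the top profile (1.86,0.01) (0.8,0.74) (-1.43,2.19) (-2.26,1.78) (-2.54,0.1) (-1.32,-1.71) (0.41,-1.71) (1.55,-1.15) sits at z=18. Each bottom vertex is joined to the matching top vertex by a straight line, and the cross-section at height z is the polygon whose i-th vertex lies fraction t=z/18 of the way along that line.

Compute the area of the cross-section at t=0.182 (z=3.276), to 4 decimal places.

Area at t=0.182: 32.8326

Cross-section at t=0.182: each vertex is (1-t)·p0[i] + t·p1[i].
  v1: (1-0.182)·(3.96,0.44) + 0.182·(1.86,0.01) = (3.5778,0.3617)
  v2: (1-0.182)·(2.7,1.97) + 0.182·(0.8,0.74) = (2.3542,1.7461)
  v3: (1-0.182)·(-1.38,3.91) + 0.182·(-1.43,2.19) = (-1.3891,3.5970)
  v4: (1-0.182)·(-2.33,2.8) + 0.182·(-2.26,1.78) = (-2.3173,2.6144)
  v5: (1-0.182)·(-4.04,0.73) + 0.182·(-2.54,0.1) = (-3.7670,0.6153)
  v6: (1-0.182)·(-2.19,-4.28) + 0.182·(-1.32,-1.71) = (-2.0317,-3.8123)
  v7: (1-0.182)·(1.68,-2.48) + 0.182·(0.41,-1.71) = (1.4489,-2.3399)
  v8: (1-0.182)·(3.11,-1.31) + 0.182·(1.55,-1.15) = (2.8261,-1.2809)
Shoelace sum Σ(x_i·y_{i+1} − x_{i+1}·y_i):
  i=1: 3.5778·1.7461 − 2.3542·0.3617 = +5.3957 (running +5.3957)
  i=2: 2.3542·3.5970 − -1.3891·1.7461 = +10.8935 (running +16.2893)
  i=3: -1.3891·2.6144 − -2.3173·3.5970 = +4.7035 (running +20.9927)
  i=4: -2.3173·0.6153 − -3.7670·2.6144 = +8.4224 (running +29.4151)
  i=5: -3.7670·-3.8123 − -2.0317·0.6153 = +15.6109 (running +45.0261)
  i=6: -2.0317·-2.3399 − 1.4489·-3.8123 = +10.2772 (running +55.3033)
  i=7: 1.4489·-1.2809 − 2.8261·-2.3399 = +4.7568 (running +60.0601)
  i=8: 2.8261·0.3617 − 3.5778·-1.2809 = +5.6050 (running +65.6652)
Area = |Σ|/2 = |65.6652|/2 = 32.8326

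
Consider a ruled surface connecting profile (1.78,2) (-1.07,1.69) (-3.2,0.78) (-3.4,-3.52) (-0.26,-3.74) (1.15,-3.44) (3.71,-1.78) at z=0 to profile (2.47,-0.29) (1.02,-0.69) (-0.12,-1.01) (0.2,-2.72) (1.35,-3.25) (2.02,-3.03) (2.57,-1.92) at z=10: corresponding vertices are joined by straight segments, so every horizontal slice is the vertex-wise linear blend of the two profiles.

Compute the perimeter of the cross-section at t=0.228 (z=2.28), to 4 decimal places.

Cross-section at t=0.228: each vertex is (1-t)·p0[i] + t·p1[i].
  v1: (1-0.228)·(1.78,2) + 0.228·(2.47,-0.29) = (1.9373,1.4779)
  v2: (1-0.228)·(-1.07,1.69) + 0.228·(1.02,-0.69) = (-0.5935,1.1474)
  v3: (1-0.228)·(-3.2,0.78) + 0.228·(-0.12,-1.01) = (-2.4978,0.3719)
  v4: (1-0.228)·(-3.4,-3.52) + 0.228·(0.2,-2.72) = (-2.5792,-3.3376)
  v5: (1-0.228)·(-0.26,-3.74) + 0.228·(1.35,-3.25) = (0.1071,-3.6283)
  v6: (1-0.228)·(1.15,-3.44) + 0.228·(2.02,-3.03) = (1.3484,-3.3465)
  v7: (1-0.228)·(3.71,-1.78) + 0.228·(2.57,-1.92) = (3.4501,-1.8119)
Perimeter = Σ |v_{i+1} − v_i|:
  edge 1→2: √(-2.5308² + -0.3305²) = 2.5523 (running 2.5523)
  edge 2→3: √(-1.9043² + -0.7755²) = 2.0561 (running 4.6084)
  edge 3→4: √(-0.0814² + -3.7095²) = 3.7104 (running 8.3188)
  edge 4→5: √(2.6863² + -0.2907²) = 2.7020 (running 11.0208)
  edge 5→6: √(1.2413² + 0.2818²) = 1.2729 (running 12.2936)
  edge 6→7: √(2.1017² + 1.5346²) = 2.6023 (running 14.8960)
  edge 7→1: √(-1.5128² + 3.2898²) = 3.6209 (running 18.5169)
Perimeter = 18.5169

Perimeter at t=0.228: 18.5169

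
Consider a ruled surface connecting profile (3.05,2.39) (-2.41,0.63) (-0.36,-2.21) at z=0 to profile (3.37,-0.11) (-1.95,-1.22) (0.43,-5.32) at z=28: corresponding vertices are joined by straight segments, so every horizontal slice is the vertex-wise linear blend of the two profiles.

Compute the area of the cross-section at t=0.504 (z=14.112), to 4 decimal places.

Area at t=0.504: 10.9516

Cross-section at t=0.504: each vertex is (1-t)·p0[i] + t·p1[i].
  v1: (1-0.504)·(3.05,2.39) + 0.504·(3.37,-0.11) = (3.2113,1.1300)
  v2: (1-0.504)·(-2.41,0.63) + 0.504·(-1.95,-1.22) = (-2.1782,-0.3024)
  v3: (1-0.504)·(-0.36,-2.21) + 0.504·(0.43,-5.32) = (0.0382,-3.7774)
Shoelace sum Σ(x_i·y_{i+1} − x_{i+1}·y_i):
  i=1: 3.2113·-0.3024 − -2.1782·1.1300 = +1.4902 (running +1.4902)
  i=2: -2.1782·-3.7774 − 0.0382·-0.3024 = +8.2394 (running +9.7296)
  i=3: 0.0382·1.1300 − 3.2113·-3.7774 = +12.1735 (running +21.9032)
Area = |Σ|/2 = |21.9032|/2 = 10.9516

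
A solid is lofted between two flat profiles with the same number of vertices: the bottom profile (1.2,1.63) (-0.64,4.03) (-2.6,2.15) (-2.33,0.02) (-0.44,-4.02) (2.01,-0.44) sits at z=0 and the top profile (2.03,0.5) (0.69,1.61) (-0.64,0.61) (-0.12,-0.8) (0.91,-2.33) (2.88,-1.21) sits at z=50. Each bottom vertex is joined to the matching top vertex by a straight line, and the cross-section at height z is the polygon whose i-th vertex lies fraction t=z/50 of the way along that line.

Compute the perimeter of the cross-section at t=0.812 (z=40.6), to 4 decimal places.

Perimeter at t=0.812: 12.3412

Cross-section at t=0.812: each vertex is (1-t)·p0[i] + t·p1[i].
  v1: (1-0.812)·(1.2,1.63) + 0.812·(2.03,0.5) = (1.8740,0.7124)
  v2: (1-0.812)·(-0.64,4.03) + 0.812·(0.69,1.61) = (0.4400,2.0650)
  v3: (1-0.812)·(-2.6,2.15) + 0.812·(-0.64,0.61) = (-1.0085,0.8995)
  v4: (1-0.812)·(-2.33,0.02) + 0.812·(-0.12,-0.8) = (-0.5355,-0.6458)
  v5: (1-0.812)·(-0.44,-4.02) + 0.812·(0.91,-2.33) = (0.6562,-2.6477)
  v6: (1-0.812)·(2.01,-0.44) + 0.812·(2.88,-1.21) = (2.7164,-1.0652)
Perimeter = Σ |v_{i+1} − v_i|:
  edge 1→2: √(-1.4340² + 1.3525²) = 1.9712 (running 1.9712)
  edge 2→3: √(-1.4484² + -1.1654²) = 1.8591 (running 3.8303)
  edge 3→4: √(0.4730² + -1.5454²) = 1.6161 (running 5.4464)
  edge 4→5: √(1.1917² + -2.0019²) = 2.3297 (running 7.7762)
  edge 5→6: √(2.0602² + 1.5825²) = 2.5979 (running 10.3740)
  edge 6→1: √(-0.8425² + 1.7777²) = 1.9672 (running 12.3412)
Perimeter = 12.3412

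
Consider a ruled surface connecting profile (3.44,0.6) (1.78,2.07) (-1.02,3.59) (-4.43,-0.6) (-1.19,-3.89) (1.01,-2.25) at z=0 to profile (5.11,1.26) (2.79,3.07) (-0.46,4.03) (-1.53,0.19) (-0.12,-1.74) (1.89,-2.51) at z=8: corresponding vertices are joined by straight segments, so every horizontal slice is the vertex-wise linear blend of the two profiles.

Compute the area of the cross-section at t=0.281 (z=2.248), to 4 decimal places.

Cross-section at t=0.281: each vertex is (1-t)·p0[i] + t·p1[i].
  v1: (1-0.281)·(3.44,0.6) + 0.281·(5.11,1.26) = (3.9093,0.7855)
  v2: (1-0.281)·(1.78,2.07) + 0.281·(2.79,3.07) = (2.0638,2.3510)
  v3: (1-0.281)·(-1.02,3.59) + 0.281·(-0.46,4.03) = (-0.8626,3.7136)
  v4: (1-0.281)·(-4.43,-0.6) + 0.281·(-1.53,0.19) = (-3.6151,-0.3780)
  v5: (1-0.281)·(-1.19,-3.89) + 0.281·(-0.12,-1.74) = (-0.8893,-3.2858)
  v6: (1-0.281)·(1.01,-2.25) + 0.281·(1.89,-2.51) = (1.2573,-2.3231)
Shoelace sum Σ(x_i·y_{i+1} − x_{i+1}·y_i):
  i=1: 3.9093·2.3510 − 2.0638·0.7855 = +7.5697 (running +7.5697)
  i=2: 2.0638·3.7136 − -0.8626·2.3510 = +9.6923 (running +17.2620)
  i=3: -0.8626·-0.3780 − -3.6151·3.7136 = +13.7513 (running +31.0132)
  i=4: -3.6151·-3.2858 − -0.8893·-0.3780 = +11.5425 (running +42.5557)
  i=5: -0.8893·-2.3231 − 1.2573·-3.2858 = +6.1972 (running +48.7529)
  i=6: 1.2573·0.7855 − 3.9093·-2.3231 = +10.0690 (running +58.8219)
Area = |Σ|/2 = |58.8219|/2 = 29.4110

Area at t=0.281: 29.4110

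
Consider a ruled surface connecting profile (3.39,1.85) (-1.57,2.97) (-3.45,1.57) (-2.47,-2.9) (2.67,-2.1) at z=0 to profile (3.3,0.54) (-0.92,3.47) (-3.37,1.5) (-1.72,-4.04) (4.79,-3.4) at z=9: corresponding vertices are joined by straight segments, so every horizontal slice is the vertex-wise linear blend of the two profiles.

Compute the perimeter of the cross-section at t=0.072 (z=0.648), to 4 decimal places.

Perimeter at t=0.072: 21.4134

Cross-section at t=0.072: each vertex is (1-t)·p0[i] + t·p1[i].
  v1: (1-0.072)·(3.39,1.85) + 0.072·(3.3,0.54) = (3.3835,1.7557)
  v2: (1-0.072)·(-1.57,2.97) + 0.072·(-0.92,3.47) = (-1.5232,3.0060)
  v3: (1-0.072)·(-3.45,1.57) + 0.072·(-3.37,1.5) = (-3.4442,1.5650)
  v4: (1-0.072)·(-2.47,-2.9) + 0.072·(-1.72,-4.04) = (-2.4160,-2.9821)
  v5: (1-0.072)·(2.67,-2.1) + 0.072·(4.79,-3.4) = (2.8226,-2.1936)
Perimeter = Σ |v_{i+1} − v_i|:
  edge 1→2: √(-4.9067² + 1.2503²) = 5.0635 (running 5.0635)
  edge 2→3: √(-1.9210² + -1.4410²) = 2.4015 (running 7.4650)
  edge 3→4: √(1.0282² + -4.5470²) = 4.6619 (running 12.1268)
  edge 4→5: √(5.2386² + 0.7885²) = 5.2976 (running 17.4245)
  edge 5→1: √(0.5609² + 3.9493²) = 3.9889 (running 21.4134)
Perimeter = 21.4134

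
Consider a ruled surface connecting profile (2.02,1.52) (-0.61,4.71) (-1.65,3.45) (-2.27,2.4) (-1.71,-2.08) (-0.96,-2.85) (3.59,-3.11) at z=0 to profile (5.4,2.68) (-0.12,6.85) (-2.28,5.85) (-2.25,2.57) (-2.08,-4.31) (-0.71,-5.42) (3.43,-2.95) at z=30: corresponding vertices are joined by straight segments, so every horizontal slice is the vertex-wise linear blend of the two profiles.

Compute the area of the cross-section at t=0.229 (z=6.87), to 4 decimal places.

Area at t=0.229: 35.7228

Cross-section at t=0.229: each vertex is (1-t)·p0[i] + t·p1[i].
  v1: (1-0.229)·(2.02,1.52) + 0.229·(5.4,2.68) = (2.7940,1.7856)
  v2: (1-0.229)·(-0.61,4.71) + 0.229·(-0.12,6.85) = (-0.4978,5.2001)
  v3: (1-0.229)·(-1.65,3.45) + 0.229·(-2.28,5.85) = (-1.7943,3.9996)
  v4: (1-0.229)·(-2.27,2.4) + 0.229·(-2.25,2.57) = (-2.2654,2.4389)
  v5: (1-0.229)·(-1.71,-2.08) + 0.229·(-2.08,-4.31) = (-1.7947,-2.5907)
  v6: (1-0.229)·(-0.96,-2.85) + 0.229·(-0.71,-5.42) = (-0.9028,-3.4385)
  v7: (1-0.229)·(3.59,-3.11) + 0.229·(3.43,-2.95) = (3.5534,-3.0734)
Shoelace sum Σ(x_i·y_{i+1} − x_{i+1}·y_i):
  i=1: 2.7940·5.2001 − -0.4978·1.7856 = +15.4179 (running +15.4179)
  i=2: -0.4978·3.9996 − -1.7943·5.2001 = +7.3394 (running +22.7573)
  i=3: -1.7943·2.4389 − -2.2654·3.9996 = +4.6847 (running +27.4420)
  i=4: -2.2654·-2.5907 − -1.7947·2.4389 = +10.2462 (running +37.6881)
  i=5: -1.7947·-3.4385 − -0.9028·-2.5907 = +3.8325 (running +41.5207)
  i=6: -0.9028·-3.0734 − 3.5534·-3.4385 = +14.9928 (running +56.5135)
  i=7: 3.5534·1.7856 − 2.7940·-3.0734 = +14.9321 (running +71.4455)
Area = |Σ|/2 = |71.4455|/2 = 35.7228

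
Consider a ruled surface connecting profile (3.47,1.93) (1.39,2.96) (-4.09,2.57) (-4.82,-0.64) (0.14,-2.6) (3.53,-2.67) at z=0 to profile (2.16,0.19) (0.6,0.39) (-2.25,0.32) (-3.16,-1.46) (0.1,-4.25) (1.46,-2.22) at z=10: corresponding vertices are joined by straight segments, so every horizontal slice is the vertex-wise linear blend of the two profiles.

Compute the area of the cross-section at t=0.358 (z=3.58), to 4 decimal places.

Area at t=0.358: 28.8229

Cross-section at t=0.358: each vertex is (1-t)·p0[i] + t·p1[i].
  v1: (1-0.358)·(3.47,1.93) + 0.358·(2.16,0.19) = (3.0010,1.3071)
  v2: (1-0.358)·(1.39,2.96) + 0.358·(0.6,0.39) = (1.1072,2.0399)
  v3: (1-0.358)·(-4.09,2.57) + 0.358·(-2.25,0.32) = (-3.4313,1.7645)
  v4: (1-0.358)·(-4.82,-0.64) + 0.358·(-3.16,-1.46) = (-4.2257,-0.9336)
  v5: (1-0.358)·(0.14,-2.6) + 0.358·(0.1,-4.25) = (0.1257,-3.1907)
  v6: (1-0.358)·(3.53,-2.67) + 0.358·(1.46,-2.22) = (2.7889,-2.5089)
Shoelace sum Σ(x_i·y_{i+1} − x_{i+1}·y_i):
  i=1: 3.0010·2.0399 − 1.1072·1.3071 = +4.6747 (running +4.6747)
  i=2: 1.1072·1.7645 − -3.4313·2.0399 = +8.9532 (running +13.6280)
  i=3: -3.4313·-0.9336 − -4.2257·1.7645 = +10.6596 (running +24.2875)
  i=4: -4.2257·-3.1907 − 0.1257·-0.9336 = +13.6003 (running +37.8879)
  i=5: 0.1257·-2.5089 − 2.7889·-3.1907 = +8.5834 (running +46.4712)
  i=6: 2.7889·1.3071 − 3.0010·-2.5089 = +11.1746 (running +57.6459)
Area = |Σ|/2 = |57.6459|/2 = 28.8229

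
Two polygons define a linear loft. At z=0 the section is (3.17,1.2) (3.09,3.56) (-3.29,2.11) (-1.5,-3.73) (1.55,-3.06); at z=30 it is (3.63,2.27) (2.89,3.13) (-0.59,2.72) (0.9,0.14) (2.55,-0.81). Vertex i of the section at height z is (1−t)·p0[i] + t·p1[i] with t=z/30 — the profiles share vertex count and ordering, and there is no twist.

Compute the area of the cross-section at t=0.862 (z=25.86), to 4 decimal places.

Cross-section at t=0.862: each vertex is (1-t)·p0[i] + t·p1[i].
  v1: (1-0.862)·(3.17,1.2) + 0.862·(3.63,2.27) = (3.5665,2.1223)
  v2: (1-0.862)·(3.09,3.56) + 0.862·(2.89,3.13) = (2.9176,3.1893)
  v3: (1-0.862)·(-3.29,2.11) + 0.862·(-0.59,2.72) = (-0.9626,2.6358)
  v4: (1-0.862)·(-1.5,-3.73) + 0.862·(0.9,0.14) = (0.5688,-0.3941)
  v5: (1-0.862)·(1.55,-3.06) + 0.862·(2.55,-0.81) = (2.4120,-1.1205)
Shoelace sum Σ(x_i·y_{i+1} − x_{i+1}·y_i):
  i=1: 3.5665·3.1893 − 2.9176·2.1223 = +5.1827 (running +5.1827)
  i=2: 2.9176·2.6358 − -0.9626·3.1893 = +10.7603 (running +15.9430)
  i=3: -0.9626·-0.3941 − 0.5688·2.6358 = -1.1199 (running +14.8231)
  i=4: 0.5688·-1.1205 − 2.4120·-0.3941 = +0.3131 (running +15.1362)
  i=5: 2.4120·2.1223 − 3.5665·-1.1205 = +9.1154 (running +24.2516)
Area = |Σ|/2 = |24.2516|/2 = 12.1258

Area at t=0.862: 12.1258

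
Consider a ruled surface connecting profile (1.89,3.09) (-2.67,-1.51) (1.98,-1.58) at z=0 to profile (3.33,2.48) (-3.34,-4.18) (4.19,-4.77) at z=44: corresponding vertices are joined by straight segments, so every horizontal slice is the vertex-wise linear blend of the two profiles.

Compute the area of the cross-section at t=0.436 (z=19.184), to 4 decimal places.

Cross-section at t=0.436: each vertex is (1-t)·p0[i] + t·p1[i].
  v1: (1-0.436)·(1.89,3.09) + 0.436·(3.33,2.48) = (2.5178,2.8240)
  v2: (1-0.436)·(-2.67,-1.51) + 0.436·(-3.34,-4.18) = (-2.9621,-2.6741)
  v3: (1-0.436)·(1.98,-1.58) + 0.436·(4.19,-4.77) = (2.9436,-2.9708)
Shoelace sum Σ(x_i·y_{i+1} − x_{i+1}·y_i):
  i=1: 2.5178·-2.6741 − -2.9621·2.8240 = +1.6321 (running +1.6321)
  i=2: -2.9621·-2.9708 − 2.9436·-2.6741 = +16.6714 (running +18.3036)
  i=3: 2.9436·2.8240 − 2.5178·-2.9708 = +15.7928 (running +34.0964)
Area = |Σ|/2 = |34.0964|/2 = 17.0482

Area at t=0.436: 17.0482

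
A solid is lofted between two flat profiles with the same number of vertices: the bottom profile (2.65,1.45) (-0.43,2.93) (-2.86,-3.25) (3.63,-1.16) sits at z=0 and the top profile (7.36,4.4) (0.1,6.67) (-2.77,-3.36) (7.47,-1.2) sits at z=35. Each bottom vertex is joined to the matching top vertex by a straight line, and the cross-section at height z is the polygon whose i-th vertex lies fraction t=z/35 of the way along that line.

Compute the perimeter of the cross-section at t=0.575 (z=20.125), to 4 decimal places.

Cross-section at t=0.575: each vertex is (1-t)·p0[i] + t·p1[i].
  v1: (1-0.575)·(2.65,1.45) + 0.575·(7.36,4.4) = (5.3582,3.1462)
  v2: (1-0.575)·(-0.43,2.93) + 0.575·(0.1,6.67) = (-0.1253,5.0805)
  v3: (1-0.575)·(-2.86,-3.25) + 0.575·(-2.77,-3.36) = (-2.8083,-3.3133)
  v4: (1-0.575)·(3.63,-1.16) + 0.575·(7.47,-1.2) = (5.8380,-1.1830)
Perimeter = Σ |v_{i+1} − v_i|:
  edge 1→2: √(-5.4835² + 1.9343²) = 5.8146 (running 5.8146)
  edge 2→3: √(-2.6830² + -8.3938²) = 8.8121 (running 14.6268)
  edge 3→4: √(8.6462² + 2.1303²) = 8.9048 (running 23.5316)
  edge 4→1: √(-0.4797² + 4.3293²) = 4.3558 (running 27.8873)
Perimeter = 27.8873

Perimeter at t=0.575: 27.8873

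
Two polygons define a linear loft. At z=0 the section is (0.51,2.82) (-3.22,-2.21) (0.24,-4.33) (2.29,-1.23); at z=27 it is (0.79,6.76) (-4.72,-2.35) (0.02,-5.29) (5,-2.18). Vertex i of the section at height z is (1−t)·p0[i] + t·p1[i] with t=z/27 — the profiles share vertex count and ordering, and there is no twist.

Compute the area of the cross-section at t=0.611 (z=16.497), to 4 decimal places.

Area at t=0.611: 40.8535

Cross-section at t=0.611: each vertex is (1-t)·p0[i] + t·p1[i].
  v1: (1-0.611)·(0.51,2.82) + 0.611·(0.79,6.76) = (0.6811,5.2273)
  v2: (1-0.611)·(-3.22,-2.21) + 0.611·(-4.72,-2.35) = (-4.1365,-2.2955)
  v3: (1-0.611)·(0.24,-4.33) + 0.611·(0.02,-5.29) = (0.1056,-4.9166)
  v4: (1-0.611)·(2.29,-1.23) + 0.611·(5,-2.18) = (3.9458,-1.8105)
Shoelace sum Σ(x_i·y_{i+1} − x_{i+1}·y_i):
  i=1: 0.6811·-2.2955 − -4.1365·5.2273 = +20.0594 (running +20.0594)
  i=2: -4.1365·-4.9166 − 0.1056·-2.2955 = +20.5797 (running +40.6392)
  i=3: 0.1056·-1.8105 − 3.9458·-4.9166 = +19.2087 (running +59.8478)
  i=4: 3.9458·5.2273 − 0.6811·-1.8105 = +21.8592 (running +81.7070)
Area = |Σ|/2 = |81.7070|/2 = 40.8535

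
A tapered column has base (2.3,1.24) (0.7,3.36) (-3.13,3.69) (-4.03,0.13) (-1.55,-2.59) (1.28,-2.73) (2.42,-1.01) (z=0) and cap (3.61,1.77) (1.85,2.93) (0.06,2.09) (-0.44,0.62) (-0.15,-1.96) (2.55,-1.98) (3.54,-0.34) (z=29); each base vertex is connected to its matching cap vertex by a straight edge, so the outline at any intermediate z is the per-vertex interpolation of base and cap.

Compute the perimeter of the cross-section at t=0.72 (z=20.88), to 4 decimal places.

Perimeter at t=0.72: 16.4063

Cross-section at t=0.72: each vertex is (1-t)·p0[i] + t·p1[i].
  v1: (1-0.72)·(2.3,1.24) + 0.72·(3.61,1.77) = (3.2432,1.6216)
  v2: (1-0.72)·(0.7,3.36) + 0.72·(1.85,2.93) = (1.5280,3.0504)
  v3: (1-0.72)·(-3.13,3.69) + 0.72·(0.06,2.09) = (-0.8332,2.5380)
  v4: (1-0.72)·(-4.03,0.13) + 0.72·(-0.44,0.62) = (-1.4452,0.4828)
  v5: (1-0.72)·(-1.55,-2.59) + 0.72·(-0.15,-1.96) = (-0.5420,-2.1364)
  v6: (1-0.72)·(1.28,-2.73) + 0.72·(2.55,-1.98) = (2.1944,-2.1900)
  v7: (1-0.72)·(2.42,-1.01) + 0.72·(3.54,-0.34) = (3.2264,-0.5276)
Perimeter = Σ |v_{i+1} − v_i|:
  edge 1→2: √(-1.7152² + 1.4288²) = 2.2323 (running 2.2323)
  edge 2→3: √(-2.3612² + -0.5124²) = 2.4162 (running 4.6485)
  edge 3→4: √(-0.6120² + -2.0552²) = 2.1444 (running 6.7929)
  edge 4→5: √(0.9032² + -2.6192²) = 2.7706 (running 9.5634)
  edge 5→6: √(2.7364² + -0.0536²) = 2.7369 (running 12.3004)
  edge 6→7: √(1.0320² + 1.6624²) = 1.9567 (running 14.2571)
  edge 7→1: √(0.0168² + 2.1492²) = 2.1493 (running 16.4063)
Perimeter = 16.4063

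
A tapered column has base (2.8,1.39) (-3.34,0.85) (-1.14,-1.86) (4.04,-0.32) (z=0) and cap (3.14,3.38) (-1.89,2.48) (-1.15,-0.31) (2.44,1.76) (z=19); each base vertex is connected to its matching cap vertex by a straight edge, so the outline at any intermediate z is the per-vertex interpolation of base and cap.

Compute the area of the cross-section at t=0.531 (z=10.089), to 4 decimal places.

Cross-section at t=0.531: each vertex is (1-t)·p0[i] + t·p1[i].
  v1: (1-0.531)·(2.8,1.39) + 0.531·(3.14,3.38) = (2.9805,2.4467)
  v2: (1-0.531)·(-3.34,0.85) + 0.531·(-1.89,2.48) = (-2.5700,1.7155)
  v3: (1-0.531)·(-1.14,-1.86) + 0.531·(-1.15,-0.31) = (-1.1453,-1.0370)
  v4: (1-0.531)·(4.04,-0.32) + 0.531·(2.44,1.76) = (3.1904,0.7845)
Shoelace sum Σ(x_i·y_{i+1} − x_{i+1}·y_i):
  i=1: 2.9805·1.7155 − -2.5700·2.4467 = +11.4013 (running +11.4013)
  i=2: -2.5700·-1.0370 − -1.1453·1.7155 = +4.6298 (running +16.0311)
  i=3: -1.1453·0.7845 − 3.1904·-1.0370 = +2.4098 (running +18.4410)
  i=4: 3.1904·2.4467 − 2.9805·0.7845 = +5.4677 (running +23.9087)
Area = |Σ|/2 = |23.9087|/2 = 11.9544

Area at t=0.531: 11.9544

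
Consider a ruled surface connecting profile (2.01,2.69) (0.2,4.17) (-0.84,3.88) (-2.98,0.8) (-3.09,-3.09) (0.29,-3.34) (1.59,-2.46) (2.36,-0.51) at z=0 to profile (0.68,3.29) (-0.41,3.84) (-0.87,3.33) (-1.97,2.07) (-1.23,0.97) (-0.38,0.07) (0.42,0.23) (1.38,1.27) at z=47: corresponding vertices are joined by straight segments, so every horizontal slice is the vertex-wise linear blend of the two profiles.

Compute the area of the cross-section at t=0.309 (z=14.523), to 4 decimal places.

Cross-section at t=0.309: each vertex is (1-t)·p0[i] + t·p1[i].
  v1: (1-0.309)·(2.01,2.69) + 0.309·(0.68,3.29) = (1.5990,2.8754)
  v2: (1-0.309)·(0.2,4.17) + 0.309·(-0.41,3.84) = (0.0115,4.0680)
  v3: (1-0.309)·(-0.84,3.88) + 0.309·(-0.87,3.33) = (-0.8493,3.7100)
  v4: (1-0.309)·(-2.98,0.8) + 0.309·(-1.97,2.07) = (-2.6679,1.1924)
  v5: (1-0.309)·(-3.09,-3.09) + 0.309·(-1.23,0.97) = (-2.5153,-1.8355)
  v6: (1-0.309)·(0.29,-3.34) + 0.309·(-0.38,0.07) = (0.0830,-2.2863)
  v7: (1-0.309)·(1.59,-2.46) + 0.309·(0.42,0.23) = (1.2285,-1.6288)
  v8: (1-0.309)·(2.36,-0.51) + 0.309·(1.38,1.27) = (2.0572,0.0400)
Shoelace sum Σ(x_i·y_{i+1} − x_{i+1}·y_i):
  i=1: 1.5990·4.0680 − 0.0115·2.8754 = +6.4718 (running +6.4718)
  i=2: 0.0115·3.7100 − -0.8493·4.0680 = +3.4976 (running +9.9694)
  i=3: -0.8493·1.1924 − -2.6679·3.7100 = +8.8854 (running +18.8547)
  i=4: -2.6679·-1.8355 − -2.5153·1.1924 = +7.8961 (running +26.7509)
  i=5: -2.5153·-2.2863 − 0.0830·-1.8355 = +5.9030 (running +32.6538)
  i=6: 0.0830·-1.6288 − 1.2285·-2.2863 = +2.6735 (running +35.3273)
  i=7: 1.2285·0.0400 − 2.0572·-1.6288 = +3.3999 (running +38.7272)
  i=8: 2.0572·2.8754 − 1.5990·0.0400 = +5.8512 (running +44.5784)
Area = |Σ|/2 = |44.5784|/2 = 22.2892

Area at t=0.309: 22.2892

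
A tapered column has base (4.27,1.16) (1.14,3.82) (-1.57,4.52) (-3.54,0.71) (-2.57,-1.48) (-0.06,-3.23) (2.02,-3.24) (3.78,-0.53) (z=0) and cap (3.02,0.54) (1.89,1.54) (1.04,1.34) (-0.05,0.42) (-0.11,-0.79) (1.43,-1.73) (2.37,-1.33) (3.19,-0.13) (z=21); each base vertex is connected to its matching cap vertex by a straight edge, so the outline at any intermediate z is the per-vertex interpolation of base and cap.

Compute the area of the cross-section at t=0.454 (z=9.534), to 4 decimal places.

Cross-section at t=0.454: each vertex is (1-t)·p0[i] + t·p1[i].
  v1: (1-0.454)·(4.27,1.16) + 0.454·(3.02,0.54) = (3.7025,0.8785)
  v2: (1-0.454)·(1.14,3.82) + 0.454·(1.89,1.54) = (1.4805,2.7849)
  v3: (1-0.454)·(-1.57,4.52) + 0.454·(1.04,1.34) = (-0.3851,3.0763)
  v4: (1-0.454)·(-3.54,0.71) + 0.454·(-0.05,0.42) = (-1.9555,0.5783)
  v5: (1-0.454)·(-2.57,-1.48) + 0.454·(-0.11,-0.79) = (-1.4532,-1.1667)
  v6: (1-0.454)·(-0.06,-3.23) + 0.454·(1.43,-1.73) = (0.6165,-2.5490)
  v7: (1-0.454)·(2.02,-3.24) + 0.454·(2.37,-1.33) = (2.1789,-2.3729)
  v8: (1-0.454)·(3.78,-0.53) + 0.454·(3.19,-0.13) = (3.5121,-0.3484)
Shoelace sum Σ(x_i·y_{i+1} − x_{i+1}·y_i):
  i=1: 3.7025·2.7849 − 1.4805·0.8785 = +9.0104 (running +9.0104)
  i=2: 1.4805·3.0763 − -0.3851·2.7849 = +5.6268 (running +14.6371)
  i=3: -0.3851·0.5783 − -1.9555·3.0763 = +5.7931 (running +20.4302)
  i=4: -1.9555·-1.1667 − -1.4532·0.5783 = +3.1220 (running +23.5523)
  i=5: -1.4532·-2.5490 − 0.6165·-1.1667 = +4.4234 (running +27.9756)
  i=6: 0.6165·-2.3729 − 2.1789·-2.5490 = +4.0912 (running +32.0669)
  i=7: 2.1789·-0.3484 − 3.5121·-2.3729 = +7.5747 (running +39.6416)
  i=8: 3.5121·0.8785 − 3.7025·-0.3484 = +4.3754 (running +44.0170)
Area = |Σ|/2 = |44.0170|/2 = 22.0085

Area at t=0.454: 22.0085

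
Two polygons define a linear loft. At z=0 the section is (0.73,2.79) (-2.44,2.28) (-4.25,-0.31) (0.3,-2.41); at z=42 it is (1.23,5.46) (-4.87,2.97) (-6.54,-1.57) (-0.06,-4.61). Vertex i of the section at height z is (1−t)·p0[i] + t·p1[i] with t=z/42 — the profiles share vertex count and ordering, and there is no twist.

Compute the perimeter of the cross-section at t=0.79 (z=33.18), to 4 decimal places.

Cross-section at t=0.79: each vertex is (1-t)·p0[i] + t·p1[i].
  v1: (1-0.79)·(0.73,2.79) + 0.79·(1.23,5.46) = (1.1250,4.8993)
  v2: (1-0.79)·(-2.44,2.28) + 0.79·(-4.87,2.97) = (-4.3597,2.8251)
  v3: (1-0.79)·(-4.25,-0.31) + 0.79·(-6.54,-1.57) = (-6.0591,-1.3054)
  v4: (1-0.79)·(0.3,-2.41) + 0.79·(-0.06,-4.61) = (0.0156,-4.1480)
Perimeter = Σ |v_{i+1} − v_i|:
  edge 1→2: √(-5.4847² + -2.0742²) = 5.8638 (running 5.8638)
  edge 2→3: √(-1.6994² + -4.1305²) = 4.4664 (running 10.3302)
  edge 3→4: √(6.0747² + -2.8426²) = 6.7069 (running 17.0371)
  edge 4→1: √(1.1094² + 9.0473²) = 9.1151 (running 26.1522)
Perimeter = 26.1522

Perimeter at t=0.79: 26.1522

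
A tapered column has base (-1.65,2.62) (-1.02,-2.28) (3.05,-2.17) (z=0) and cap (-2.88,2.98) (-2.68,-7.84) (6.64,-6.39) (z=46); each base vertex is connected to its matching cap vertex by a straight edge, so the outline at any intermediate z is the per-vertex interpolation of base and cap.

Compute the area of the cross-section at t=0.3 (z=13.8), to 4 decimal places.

Area at t=0.3: 18.9713

Cross-section at t=0.3: each vertex is (1-t)·p0[i] + t·p1[i].
  v1: (1-0.3)·(-1.65,2.62) + 0.3·(-2.88,2.98) = (-2.0190,2.7280)
  v2: (1-0.3)·(-1.02,-2.28) + 0.3·(-2.68,-7.84) = (-1.5180,-3.9480)
  v3: (1-0.3)·(3.05,-2.17) + 0.3·(6.64,-6.39) = (4.1270,-3.4360)
Shoelace sum Σ(x_i·y_{i+1} − x_{i+1}·y_i):
  i=1: -2.0190·-3.9480 − -1.5180·2.7280 = +12.1121 (running +12.1121)
  i=2: -1.5180·-3.4360 − 4.1270·-3.9480 = +21.5092 (running +33.6214)
  i=3: 4.1270·2.7280 − -2.0190·-3.4360 = +4.3212 (running +37.9425)
Area = |Σ|/2 = |37.9425|/2 = 18.9713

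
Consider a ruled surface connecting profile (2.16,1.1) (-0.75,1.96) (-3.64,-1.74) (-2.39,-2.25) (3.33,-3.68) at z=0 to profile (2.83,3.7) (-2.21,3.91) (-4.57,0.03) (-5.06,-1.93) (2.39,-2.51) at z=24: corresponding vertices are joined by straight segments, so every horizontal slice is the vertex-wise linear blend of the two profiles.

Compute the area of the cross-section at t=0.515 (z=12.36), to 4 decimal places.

Cross-section at t=0.515: each vertex is (1-t)·p0[i] + t·p1[i].
  v1: (1-0.515)·(2.16,1.1) + 0.515·(2.83,3.7) = (2.5051,2.4390)
  v2: (1-0.515)·(-0.75,1.96) + 0.515·(-2.21,3.91) = (-1.5019,2.9643)
  v3: (1-0.515)·(-3.64,-1.74) + 0.515·(-4.57,0.03) = (-4.1189,-0.8285)
  v4: (1-0.515)·(-2.39,-2.25) + 0.515·(-5.06,-1.93) = (-3.7650,-2.0852)
  v5: (1-0.515)·(3.33,-3.68) + 0.515·(2.39,-2.51) = (2.8459,-3.0774)
Shoelace sum Σ(x_i·y_{i+1} − x_{i+1}·y_i):
  i=1: 2.5051·2.9643 − -1.5019·2.4390 = +11.0887 (running +11.0887)
  i=2: -1.5019·-0.8285 − -4.1189·2.9643 = +13.4538 (running +24.5426)
  i=3: -4.1189·-2.0852 − -3.7650·-0.8285 = +5.4697 (running +30.0123)
  i=4: -3.7650·-3.0774 − 2.8459·-2.0852 = +17.5210 (running +47.5333)
  i=5: 2.8459·2.4390 − 2.5051·-3.0774 = +14.6503 (running +62.1836)
Area = |Σ|/2 = |62.1836|/2 = 31.0918

Area at t=0.515: 31.0918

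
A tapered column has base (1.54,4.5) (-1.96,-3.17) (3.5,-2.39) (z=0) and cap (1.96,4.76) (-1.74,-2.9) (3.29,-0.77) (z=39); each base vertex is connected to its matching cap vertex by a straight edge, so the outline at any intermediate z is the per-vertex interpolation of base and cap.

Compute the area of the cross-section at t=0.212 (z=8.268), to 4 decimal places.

Area at t=0.212: 18.6954

Cross-section at t=0.212: each vertex is (1-t)·p0[i] + t·p1[i].
  v1: (1-0.212)·(1.54,4.5) + 0.212·(1.96,4.76) = (1.6290,4.5551)
  v2: (1-0.212)·(-1.96,-3.17) + 0.212·(-1.74,-2.9) = (-1.9134,-3.1128)
  v3: (1-0.212)·(3.5,-2.39) + 0.212·(3.29,-0.77) = (3.4555,-2.0466)
Shoelace sum Σ(x_i·y_{i+1} − x_{i+1}·y_i):
  i=1: 1.6290·-3.1128 − -1.9134·4.5551 = +3.6448 (running +3.6448)
  i=2: -1.9134·-2.0466 − 3.4555·-3.1128 = +14.6719 (running +18.3167)
  i=3: 3.4555·4.5551 − 1.6290·-2.0466 = +19.0741 (running +37.3907)
Area = |Σ|/2 = |37.3907|/2 = 18.6954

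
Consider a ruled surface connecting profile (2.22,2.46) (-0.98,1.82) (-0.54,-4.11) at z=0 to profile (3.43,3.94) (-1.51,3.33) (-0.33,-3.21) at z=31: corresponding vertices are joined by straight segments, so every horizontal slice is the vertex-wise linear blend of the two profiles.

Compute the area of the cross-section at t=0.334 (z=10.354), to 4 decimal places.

Cross-section at t=0.334: each vertex is (1-t)·p0[i] + t·p1[i].
  v1: (1-0.334)·(2.22,2.46) + 0.334·(3.43,3.94) = (2.6241,2.9543)
  v2: (1-0.334)·(-0.98,1.82) + 0.334·(-1.51,3.33) = (-1.1570,2.3243)
  v3: (1-0.334)·(-0.54,-4.11) + 0.334·(-0.33,-3.21) = (-0.4699,-3.8094)
Shoelace sum Σ(x_i·y_{i+1} − x_{i+1}·y_i):
  i=1: 2.6241·2.3243 − -1.1570·2.9543 = +9.5176 (running +9.5176)
  i=2: -1.1570·-3.8094 − -0.4699·2.3243 = +5.4997 (running +15.0173)
  i=3: -0.4699·2.9543 − 2.6241·-3.8094 = +8.6083 (running +23.6255)
Area = |Σ|/2 = |23.6255|/2 = 11.8128

Area at t=0.334: 11.8128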